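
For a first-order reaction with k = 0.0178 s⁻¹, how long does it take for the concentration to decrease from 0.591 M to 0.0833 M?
110.08 s

From ln[A] = ln[A]₀ - k·t: t = ln([A]₀/[A])/k = ln(0.591/0.0833)/0.0178 = ln(7.0948)/0.0178 = 1.9594/0.0178 = 110.08 s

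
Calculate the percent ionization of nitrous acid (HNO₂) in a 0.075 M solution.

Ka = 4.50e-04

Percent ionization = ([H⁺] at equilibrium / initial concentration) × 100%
Percent ionization = 7.45%

Let x = [H⁺]. Ka = x²/(C - x) ⇒ x² + (4.50e-04)x - (4.50e-04)(0.075) = 0. x = 5.5888e-03. Percent = (5.5888e-03/0.075) × 100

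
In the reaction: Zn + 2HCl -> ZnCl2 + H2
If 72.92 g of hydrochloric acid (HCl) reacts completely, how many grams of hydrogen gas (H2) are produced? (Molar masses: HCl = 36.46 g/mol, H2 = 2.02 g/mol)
Moles of HCl = 72.92 g ÷ 36.46 g/mol = 2 mol
Mole ratio: 1 mol H2 / 2 mol HCl
Moles of H2 = 2 × (1/2) = 1 mol
Mass of H2 = 1 mol × 2.02 g/mol = 2.02 g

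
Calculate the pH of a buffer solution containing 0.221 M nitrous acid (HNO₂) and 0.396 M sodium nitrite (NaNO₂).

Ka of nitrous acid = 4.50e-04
pH = 3.60

pKa = -log(4.50e-04) = 3.35. pH = pKa + log([A⁻]/[HA]) = 3.35 + log(0.396/0.221)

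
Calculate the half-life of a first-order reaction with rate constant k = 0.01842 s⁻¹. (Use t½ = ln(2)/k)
37.63 s

t½ = ln(2)/k = 0.6931/0.01842 = 37.63 s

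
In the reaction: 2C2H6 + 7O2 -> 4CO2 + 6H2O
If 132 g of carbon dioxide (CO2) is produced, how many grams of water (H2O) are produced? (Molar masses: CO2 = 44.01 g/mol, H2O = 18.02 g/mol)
Moles of CO2 = 132 g ÷ 44.01 g/mol = 2.99932 mol
Mole ratio: 6 mol H2O / 4 mol CO2
Moles of H2O = 2.99932 × (6/4) = 4.49898 mol
Mass of H2O = 4.49898 mol × 18.02 g/mol = 81.07 g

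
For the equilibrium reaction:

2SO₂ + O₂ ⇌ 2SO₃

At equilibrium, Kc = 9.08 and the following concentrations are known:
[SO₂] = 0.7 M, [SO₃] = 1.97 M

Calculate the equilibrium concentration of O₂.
[O₂] = 0.8723 M

Kc = ([SO₃]^2) / ([SO₂]^2 × [O₂]) = 9.08
[O₂]^1 = (product terms)/(Kc · other reactant terms) = 3.8809 / (9.08 · 0.49) = 0.87227
[O₂] = 0.8723 M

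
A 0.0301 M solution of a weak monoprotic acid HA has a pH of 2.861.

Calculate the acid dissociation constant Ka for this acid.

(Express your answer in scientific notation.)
K_a = 6.60e-05

[H⁺] = 10^(−pH) = 10^(−2.861) = 1.377e-03 M. For HA ⇌ H⁺ + A⁻, Ka = x²/(C − x) = (1.377e-03)²/(0.0301 − 1.377e-03) = 6.60e-05.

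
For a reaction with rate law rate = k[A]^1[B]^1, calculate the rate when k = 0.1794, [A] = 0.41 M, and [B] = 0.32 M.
0.02354 M/s

rate = k·[A]^1·[B]^1 = 0.1794·(0.41)^1·(0.32)^1 = 0.1794·0.41·0.32 = 0.02354 M/s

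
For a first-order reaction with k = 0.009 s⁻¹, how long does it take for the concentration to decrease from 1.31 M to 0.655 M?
77.02 s

From ln[A] = ln[A]₀ - k·t: t = ln([A]₀/[A])/k = ln(1.31/0.655)/0.009 = ln(2.0000)/0.009 = 0.6931/0.009 = 77.02 s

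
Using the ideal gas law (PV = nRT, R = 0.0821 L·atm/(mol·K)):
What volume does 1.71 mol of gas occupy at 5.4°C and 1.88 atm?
T = 5.4°C + 273.15 = 278.55 K
V = nRT/P = (1.71 × 0.0821 × 278.55) / 1.88
V = 20.80 L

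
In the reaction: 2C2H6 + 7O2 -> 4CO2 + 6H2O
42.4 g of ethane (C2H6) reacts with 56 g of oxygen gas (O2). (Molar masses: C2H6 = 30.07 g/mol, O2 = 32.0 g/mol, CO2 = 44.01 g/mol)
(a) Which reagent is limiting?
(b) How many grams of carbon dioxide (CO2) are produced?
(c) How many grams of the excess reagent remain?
(a) O2, (b) 44.01 g, (c) 27.36 g

Moles of C2H6 = 42.4 g ÷ 30.07 g/mol = 1.41004 mol
Moles of O2 = 56 g ÷ 32.0 g/mol = 1.75 mol
Moles ÷ coefficient: C2H6: 1.41004/2 = 0.705, O2: 1.75/7 = 0.25
(a) O2 has the smaller value, so O2 is the limiting reagent.
(b) Moles of CO2 = 1.75 mol O2 × (4/7) = 1 mol; mass = 1 mol × 44.01 g/mol = 44.01 g
(c) C2H6 consumed = 1.75 × (2/7) = 0.5 mol; remaining = 1.41004 − 0.5 = 0.910043 mol; mass = 0.910043 mol × 30.07 g/mol = 27.36 g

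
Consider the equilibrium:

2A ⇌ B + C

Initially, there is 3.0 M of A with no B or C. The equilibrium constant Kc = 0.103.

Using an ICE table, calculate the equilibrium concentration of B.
[B] = 0.586 M

ICE: [A] = 3.0 − 2x, [B] = [C] = x.
Kc = x²/(3.0 − 2x)² = 0.103 ⇒ √Kc = x/(3.0 − 2x).
x = √0.103·3.0/(1 + 2√0.103) = 0.32094·3.0/1.6419 = 0.58641.
[B] = x = 0.586 M.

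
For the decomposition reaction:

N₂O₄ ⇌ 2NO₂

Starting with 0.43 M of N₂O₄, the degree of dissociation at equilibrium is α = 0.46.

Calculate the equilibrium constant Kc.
K_c = 0.6740

x = α·[A]₀ = 0.46 × 0.43 = 0.1978 M dissociated.
At eq: [N₂O₄] = 0.43 − 0.1978 = 0.2322 M; [NO₂] = 2x = 0.3956 M.
Kc = [NO₂]²/[N₂O₄] = (0.3956)²/0.2322 = 0.674.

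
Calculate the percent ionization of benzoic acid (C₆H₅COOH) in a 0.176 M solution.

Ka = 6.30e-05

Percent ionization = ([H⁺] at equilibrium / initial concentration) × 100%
Percent ionization = 1.87%

Let x = [H⁺]. Ka = x²/(C - x) ⇒ x² + (6.30e-05)x - (6.30e-05)(0.176) = 0. x = 3.2985e-03. Percent = (3.2985e-03/0.176) × 100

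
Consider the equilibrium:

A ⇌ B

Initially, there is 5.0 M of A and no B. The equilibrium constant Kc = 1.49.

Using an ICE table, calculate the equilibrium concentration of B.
[B] = 2.992 M

ICE: [A] = 5.0 − x, [B] = x.
Kc = x/(5.0 − x) = 1.49 ⇒ x = 1.49·5.0/(1 + 1.49) = 7.45/2.49 = 2.992.
[B] = x = 2.992 M.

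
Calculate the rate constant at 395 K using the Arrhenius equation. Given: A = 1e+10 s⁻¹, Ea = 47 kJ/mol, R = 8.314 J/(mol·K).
6.09e+03 s⁻¹

k = A·exp(-Ea/(R·T)) = 1e+10·exp(-47000/(8.314·395)) = 1e+10·exp(-14.3117) = 1e+10·6.0886e-07 = 6.09e+03 s⁻¹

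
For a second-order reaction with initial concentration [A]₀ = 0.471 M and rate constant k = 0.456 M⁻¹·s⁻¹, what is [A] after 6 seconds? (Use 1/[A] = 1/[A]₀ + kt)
0.2058 M

1/[A] = 1/[A]₀ + k·t = 1/0.471 + (0.456)·(6) = 2.1231 + 2.7360 = 4.8591
[A] = 1/4.8591 = 0.2058 M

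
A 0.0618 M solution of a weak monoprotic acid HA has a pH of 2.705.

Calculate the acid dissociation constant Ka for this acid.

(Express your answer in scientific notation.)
K_a = 6.50e-05

[H⁺] = 10^(−pH) = 10^(−2.705) = 1.972e-03 M. For HA ⇌ H⁺ + A⁻, Ka = x²/(C − x) = (1.972e-03)²/(0.0618 − 1.972e-03) = 6.50e-05.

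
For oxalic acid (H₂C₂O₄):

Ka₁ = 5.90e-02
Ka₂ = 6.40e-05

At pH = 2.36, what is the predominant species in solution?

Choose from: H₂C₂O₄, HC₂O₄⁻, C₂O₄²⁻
HC₂O₄⁻

pKa1 = 1.23, pKa2 = 4.19. Each pKa is the crossover between adjacent species; pH = 2.36 lies in the region where HC₂O₄⁻ predominates.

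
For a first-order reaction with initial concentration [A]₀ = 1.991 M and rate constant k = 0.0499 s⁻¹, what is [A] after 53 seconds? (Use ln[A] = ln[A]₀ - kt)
0.1414 M

ln[A] = ln[A]₀ - k·t = ln(1.991) - (0.0499)·(53) = 0.6886 - 2.6447 = -1.9561
[A] = e^(-1.9561) = 0.1414 M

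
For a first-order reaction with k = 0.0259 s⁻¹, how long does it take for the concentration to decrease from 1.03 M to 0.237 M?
56.73 s

From ln[A] = ln[A]₀ - k·t: t = ln([A]₀/[A])/k = ln(1.03/0.237)/0.0259 = ln(4.3460)/0.0259 = 1.4693/0.0259 = 56.73 s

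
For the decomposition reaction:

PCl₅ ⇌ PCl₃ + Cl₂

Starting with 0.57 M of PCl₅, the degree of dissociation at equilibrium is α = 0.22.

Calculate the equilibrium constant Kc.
K_c = 0.0354

x = α·[A]₀ = 0.22 × 0.57 = 0.1254 M dissociated.
At eq: [PCl₅] = 0.57 − 0.1254 = 0.4446 M; [PCl₃] = [Cl₂] = x = 0.1254 M.
Kc = [PCl₃][Cl₂]/[PCl₅] = (0.1254)²/0.4446 = 0.03537.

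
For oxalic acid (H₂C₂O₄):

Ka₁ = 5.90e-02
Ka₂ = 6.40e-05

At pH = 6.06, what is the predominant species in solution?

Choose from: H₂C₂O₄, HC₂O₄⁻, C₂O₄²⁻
C₂O₄²⁻

pKa1 = 1.23, pKa2 = 4.19. Each pKa is the crossover between adjacent species; pH = 6.06 lies in the region where C₂O₄²⁻ predominates.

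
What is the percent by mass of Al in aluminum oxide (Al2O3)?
Mass of Al in formula = 26.98 × 2 = 53.96 g/mol
Molar mass = 101.96 g/mol
% Al = (53.96/101.96) × 100% = 52.92%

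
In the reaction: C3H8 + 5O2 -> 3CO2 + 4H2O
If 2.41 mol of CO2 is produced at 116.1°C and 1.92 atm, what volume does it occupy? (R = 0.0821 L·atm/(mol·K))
T = 116.1°C + 273.15 = 389.25 K
V = nRT/P = (2.41 × 0.0821 × 389.25) / 1.92
V = 40.11 L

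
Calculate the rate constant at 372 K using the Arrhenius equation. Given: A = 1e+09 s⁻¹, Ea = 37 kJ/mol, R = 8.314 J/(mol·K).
6.37e+03 s⁻¹

k = A·exp(-Ea/(R·T)) = 1e+09·exp(-37000/(8.314·372)) = 1e+09·exp(-11.9632) = 1e+09·6.3743e-06 = 6.37e+03 s⁻¹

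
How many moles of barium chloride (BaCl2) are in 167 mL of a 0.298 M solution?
Moles = Molarity × Volume (L)
Moles = 0.298 M × 0.167 L = 0.04977 mol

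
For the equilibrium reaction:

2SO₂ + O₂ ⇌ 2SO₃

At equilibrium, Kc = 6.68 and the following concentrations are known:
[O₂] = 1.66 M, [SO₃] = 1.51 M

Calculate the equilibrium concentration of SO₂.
[SO₂] = 0.4535 M

Kc = ([SO₃]^2) / ([SO₂]^2 × [O₂]) = 6.68
[SO₂]^2 = (product terms)/(Kc · other reactant terms) = 2.2801 / (6.68 · 1.66) = 0.20562
[SO₂] = (0.20562)^(1/2) = 0.4535 M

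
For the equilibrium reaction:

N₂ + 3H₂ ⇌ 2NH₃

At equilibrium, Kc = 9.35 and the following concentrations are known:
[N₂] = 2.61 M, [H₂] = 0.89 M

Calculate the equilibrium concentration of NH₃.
[NH₃] = 4.1477 M

Kc = ([NH₃]^2) / ([N₂] × [H₂]^3) = 9.35
[NH₃]^2 = Kc · (reactant terms)/(other product terms) = 9.35 · 1.84 / 1 = 17.204
[NH₃] = (17.204)^(1/2) = 4.1477 M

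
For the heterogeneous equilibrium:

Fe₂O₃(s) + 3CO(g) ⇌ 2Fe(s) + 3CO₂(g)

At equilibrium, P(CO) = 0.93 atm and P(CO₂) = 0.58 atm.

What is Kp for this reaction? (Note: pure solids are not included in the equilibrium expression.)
K_p = 0.243

Solids (Fe₂O₃, Fe) are excluded.
Kp = P(CO₂)³/P(CO)³ = (0.58)³/(0.93)³ = 0.1951/0.8044 = 0.243.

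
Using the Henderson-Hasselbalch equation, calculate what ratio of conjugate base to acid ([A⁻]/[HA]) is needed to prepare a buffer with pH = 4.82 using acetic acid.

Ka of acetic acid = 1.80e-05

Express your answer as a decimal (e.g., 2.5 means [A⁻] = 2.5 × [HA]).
[A⁻]/[HA] = 1.189

pKa = −log(1.80e-05) = 4.7447. pH = pKa + log([A⁻]/[HA]). 4.82 = 4.7447 + log(ratio). log(ratio) = 4.82 − 4.7447 = 0.0753. ratio = 10^(0.0753) = 1.189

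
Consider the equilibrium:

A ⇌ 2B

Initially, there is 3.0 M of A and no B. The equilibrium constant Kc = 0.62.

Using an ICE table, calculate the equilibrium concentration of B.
[B] = 1.218 M

ICE: [A] = 3.0 − x, [B] = 2x.
Kc = (2x)²/(3.0 − x) = 0.62 ⇒ 4x² + 0.62x − 1.86 = 0.
x = (−0.62 + √(0.62² + 4·4·1.86))/(2·4) = (−0.62 + √30.144)/8 = 0.6088.
[B] = 2x = 1.218 M.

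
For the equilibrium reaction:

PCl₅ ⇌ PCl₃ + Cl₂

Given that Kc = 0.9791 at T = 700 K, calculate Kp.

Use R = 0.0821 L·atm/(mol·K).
K_p = 56.2689

Δn = (moles gaseous products) − (moles gaseous reactants) = 1
T = 700 K; RT = 0.0821 × 700 = 57.47
Kp = Kc·(RT)^Δn = 0.9791 × (57.47)^1 = 0.9791 × 57.47 = 56.2689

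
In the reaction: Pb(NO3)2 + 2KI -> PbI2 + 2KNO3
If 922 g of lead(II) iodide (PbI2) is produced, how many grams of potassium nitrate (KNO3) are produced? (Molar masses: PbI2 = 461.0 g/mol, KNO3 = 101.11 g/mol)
Moles of PbI2 = 922 g ÷ 461.0 g/mol = 2 mol
Mole ratio: 2 mol KNO3 / 1 mol PbI2
Moles of KNO3 = 2 × (2/1) = 4 mol
Mass of KNO3 = 4 mol × 101.11 g/mol = 404.4 g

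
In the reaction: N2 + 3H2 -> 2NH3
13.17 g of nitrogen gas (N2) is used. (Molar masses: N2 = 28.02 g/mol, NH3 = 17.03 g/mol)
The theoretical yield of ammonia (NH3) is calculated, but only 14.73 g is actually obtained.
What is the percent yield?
Moles of N2 = 13.17 g ÷ 28.02 g/mol = 0.470021 mol
Mole ratio: 2 mol NH3 / 1 mol N2
Moles of NH3 = 0.470021 × (2/1) = 0.940043 mol
Theoretical yield = 0.940043 mol × 17.03 g/mol = 16.009 g
Actual yield = 14.73 g
Percent yield = (14.73 / 16.009) × 100% = 92.0%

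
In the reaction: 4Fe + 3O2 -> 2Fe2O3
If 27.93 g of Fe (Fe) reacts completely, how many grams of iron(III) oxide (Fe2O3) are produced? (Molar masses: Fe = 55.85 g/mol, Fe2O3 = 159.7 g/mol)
Moles of Fe = 27.93 g ÷ 55.85 g/mol = 0.50009 mol
Mole ratio: 2 mol Fe2O3 / 4 mol Fe
Moles of Fe2O3 = 0.50009 × (2/4) = 0.250045 mol
Mass of Fe2O3 = 0.250045 mol × 159.7 g/mol = 39.93 g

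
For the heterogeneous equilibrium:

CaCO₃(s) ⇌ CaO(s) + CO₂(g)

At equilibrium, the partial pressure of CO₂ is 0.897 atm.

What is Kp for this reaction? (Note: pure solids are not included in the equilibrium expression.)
K_p = 0.897

Solids (CaCO₃, CaO) have activity 1 and are excluded.
Kp = P(CO₂) = 0.897.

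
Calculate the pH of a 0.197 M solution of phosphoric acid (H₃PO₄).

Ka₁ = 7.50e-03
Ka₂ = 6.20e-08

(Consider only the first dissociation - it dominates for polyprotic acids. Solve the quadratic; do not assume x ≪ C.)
pH = 1.46

x² + Ka₁·x − Ka₁·C = 0 with Ka₁ = 7.50e-03, C = 0.197.
x = (−Ka₁ + √(Ka₁² + 4·Ka₁·C))/2 = 3.4871e-02 M, so pH = 1.46.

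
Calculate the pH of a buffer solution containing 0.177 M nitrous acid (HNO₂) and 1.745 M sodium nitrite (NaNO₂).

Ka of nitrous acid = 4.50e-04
pH = 4.34

pKa = -log(4.50e-04) = 3.35. pH = pKa + log([A⁻]/[HA]) = 3.35 + log(1.745/0.177)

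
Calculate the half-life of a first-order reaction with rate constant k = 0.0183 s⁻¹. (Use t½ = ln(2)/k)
37.88 s

t½ = ln(2)/k = 0.6931/0.0183 = 37.88 s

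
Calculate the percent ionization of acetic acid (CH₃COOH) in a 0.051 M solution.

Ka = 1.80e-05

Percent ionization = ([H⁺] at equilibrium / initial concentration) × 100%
Percent ionization = 1.86%

Let x = [H⁺]. Ka = x²/(C - x) ⇒ x² + (1.80e-05)x - (1.80e-05)(0.051) = 0. x = 9.4917e-04. Percent = (9.4917e-04/0.051) × 100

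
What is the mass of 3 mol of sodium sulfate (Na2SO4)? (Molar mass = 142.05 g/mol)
Mass = 3 mol × 142.05 g/mol = 426.2 g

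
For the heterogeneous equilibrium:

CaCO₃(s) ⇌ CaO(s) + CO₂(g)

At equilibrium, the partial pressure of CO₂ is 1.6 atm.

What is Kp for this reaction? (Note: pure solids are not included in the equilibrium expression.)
K_p = 1.6

Solids (CaCO₃, CaO) have activity 1 and are excluded.
Kp = P(CO₂) = 1.6.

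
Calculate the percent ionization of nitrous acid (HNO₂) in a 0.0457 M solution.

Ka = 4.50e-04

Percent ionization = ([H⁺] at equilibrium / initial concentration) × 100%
Percent ionization = 9.44%

Let x = [H⁺]. Ka = x²/(C - x) ⇒ x² + (4.50e-04)x - (4.50e-04)(0.0457) = 0. x = 4.3154e-03. Percent = (4.3154e-03/0.0457) × 100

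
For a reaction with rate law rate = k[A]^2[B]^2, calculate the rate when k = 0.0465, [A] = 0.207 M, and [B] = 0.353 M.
0.0002483 M/s

rate = k·[A]^2·[B]^2 = 0.0465·(0.207)^2·(0.353)^2 = 0.0465·0.042849·0.124609 = 0.0002483 M/s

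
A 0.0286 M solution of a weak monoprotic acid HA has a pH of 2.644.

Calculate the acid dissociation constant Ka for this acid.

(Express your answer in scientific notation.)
K_a = 1.96e-04

[H⁺] = 10^(−pH) = 10^(−2.644) = 2.270e-03 M. For HA ⇌ H⁺ + A⁻, Ka = x²/(C − x) = (2.270e-03)²/(0.0286 − 2.270e-03) = 1.96e-04.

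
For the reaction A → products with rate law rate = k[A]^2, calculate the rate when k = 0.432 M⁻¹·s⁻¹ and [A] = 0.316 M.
0.04314 M/s

rate = k·[A]^2 = 0.432·(0.316)^2 = 0.432·0.099856 = 0.04314 M/s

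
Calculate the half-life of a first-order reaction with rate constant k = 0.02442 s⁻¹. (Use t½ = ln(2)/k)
28.38 s

t½ = ln(2)/k = 0.6931/0.02442 = 28.38 s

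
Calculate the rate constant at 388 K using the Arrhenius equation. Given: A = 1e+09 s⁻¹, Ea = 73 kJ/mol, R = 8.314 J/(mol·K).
1.49e-01 s⁻¹

k = A·exp(-Ea/(R·T)) = 1e+09·exp(-73000/(8.314·388)) = 1e+09·exp(-22.6298) = 1e+09·1.4859e-10 = 1.49e-01 s⁻¹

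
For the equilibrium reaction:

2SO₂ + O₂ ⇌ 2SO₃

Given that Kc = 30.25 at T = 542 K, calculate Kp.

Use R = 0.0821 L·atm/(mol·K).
K_p = 0.6798

Δn = (moles gaseous products) − (moles gaseous reactants) = -1
T = 542 K; RT = 0.0821 × 542 = 44.4982
Kp = Kc·(RT)^Δn = 30.25 × (44.4982)^-1 = 30.25 × 0.0224728 = 0.6798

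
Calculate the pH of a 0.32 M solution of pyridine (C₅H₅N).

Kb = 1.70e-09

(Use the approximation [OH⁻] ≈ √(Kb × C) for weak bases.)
pH = 9.37

[OH⁻] = √(Kb × C) = √(1.70e-09 × 0.32) = 2.3324e-05. pOH = 4.63, pH = 14 - pOH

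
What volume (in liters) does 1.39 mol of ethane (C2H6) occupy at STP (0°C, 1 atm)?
At STP, 1 mol of gas occupies 22.4 L
Volume = 1.39 mol × 22.4 L/mol = 31.14 L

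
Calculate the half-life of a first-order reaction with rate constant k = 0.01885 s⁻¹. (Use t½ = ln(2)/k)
36.77 s

t½ = ln(2)/k = 0.6931/0.01885 = 36.77 s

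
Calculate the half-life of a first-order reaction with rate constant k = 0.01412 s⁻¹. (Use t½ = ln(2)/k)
49.09 s

t½ = ln(2)/k = 0.6931/0.01412 = 49.09 s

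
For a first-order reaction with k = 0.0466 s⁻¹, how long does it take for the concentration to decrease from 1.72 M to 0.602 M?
22.53 s

From ln[A] = ln[A]₀ - k·t: t = ln([A]₀/[A])/k = ln(1.72/0.602)/0.0466 = ln(2.8571)/0.0466 = 1.0498/0.0466 = 22.53 s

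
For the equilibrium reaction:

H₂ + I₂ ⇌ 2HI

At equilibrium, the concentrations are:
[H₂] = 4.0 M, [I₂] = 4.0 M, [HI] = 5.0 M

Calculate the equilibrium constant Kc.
K_c = 1.5625

Kc = ([HI]^2) / ([H₂] × [I₂])
   = ((5.0)^2) / ((4.0)·(4.0))
   = 25 / 16 = 1.5625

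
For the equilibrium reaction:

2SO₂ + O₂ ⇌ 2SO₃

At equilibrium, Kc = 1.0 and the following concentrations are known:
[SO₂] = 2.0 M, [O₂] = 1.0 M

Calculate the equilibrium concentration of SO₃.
[SO₃] = 2.0000 M

Kc = ([SO₃]^2) / ([SO₂]^2 × [O₂]) = 1.0
[SO₃]^2 = Kc · (reactant terms)/(other product terms) = 1.0 · 4 / 1 = 4
[SO₃] = (4)^(1/2) = 2.0000 M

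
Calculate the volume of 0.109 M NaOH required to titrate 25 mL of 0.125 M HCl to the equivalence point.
V_{base} = 28.7 mL

At equivalence: moles acid = moles base.
moles HCl = 0.125 M × 0.025 L = 0.003125 mol
V_NaOH = 0.003125 mol ÷ 0.109 M = 0.02867 L = 28.7 mL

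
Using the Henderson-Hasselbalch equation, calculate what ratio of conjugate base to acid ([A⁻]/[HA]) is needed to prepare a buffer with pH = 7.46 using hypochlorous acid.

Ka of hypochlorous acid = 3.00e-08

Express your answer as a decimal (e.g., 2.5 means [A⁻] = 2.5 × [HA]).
[A⁻]/[HA] = 0.865

pKa = −log(3.00e-08) = 7.5229. pH = pKa + log([A⁻]/[HA]). 7.46 = 7.5229 + log(ratio). log(ratio) = 7.46 − 7.5229 = -0.0629. ratio = 10^(-0.0629) = 0.865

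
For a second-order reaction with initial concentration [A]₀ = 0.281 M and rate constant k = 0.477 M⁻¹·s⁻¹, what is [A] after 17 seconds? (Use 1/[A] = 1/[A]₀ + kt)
0.0857 M

1/[A] = 1/[A]₀ + k·t = 1/0.281 + (0.477)·(17) = 3.5587 + 8.1090 = 11.6677
[A] = 1/11.6677 = 0.0857 M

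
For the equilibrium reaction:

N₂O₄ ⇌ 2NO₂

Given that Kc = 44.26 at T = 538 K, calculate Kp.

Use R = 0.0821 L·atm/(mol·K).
K_p = 1.95e+03

Δn = (moles gaseous products) − (moles gaseous reactants) = 1
T = 538 K; RT = 0.0821 × 538 = 44.1698
Kp = Kc·(RT)^Δn = 44.26 × (44.1698)^1 = 44.26 × 44.1698 = 1.95e+03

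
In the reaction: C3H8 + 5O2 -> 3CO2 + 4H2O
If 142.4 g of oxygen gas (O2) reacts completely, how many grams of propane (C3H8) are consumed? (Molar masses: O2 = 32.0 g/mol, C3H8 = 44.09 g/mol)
Moles of O2 = 142.4 g ÷ 32.0 g/mol = 4.45 mol
Mole ratio: 1 mol C3H8 / 5 mol O2
Moles of C3H8 = 4.45 × (1/5) = 0.89 mol
Mass of C3H8 = 0.89 mol × 44.09 g/mol = 39.24 g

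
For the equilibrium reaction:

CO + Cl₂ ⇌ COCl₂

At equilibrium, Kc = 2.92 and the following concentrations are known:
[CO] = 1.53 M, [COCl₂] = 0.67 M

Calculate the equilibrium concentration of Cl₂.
[Cl₂] = 0.1500 M

Kc = ([COCl₂]) / ([CO] × [Cl₂]) = 2.92
[Cl₂]^1 = (product terms)/(Kc · other reactant terms) = 0.67 / (2.92 · 1.53) = 0.14997
[Cl₂] = 0.1500 M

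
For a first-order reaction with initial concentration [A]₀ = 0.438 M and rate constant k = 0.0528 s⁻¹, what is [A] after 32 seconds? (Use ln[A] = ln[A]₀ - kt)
0.0809 M

ln[A] = ln[A]₀ - k·t = ln(0.438) - (0.0528)·(32) = -0.8255 - 1.6896 = -2.5151
[A] = e^(-2.5151) = 0.0809 M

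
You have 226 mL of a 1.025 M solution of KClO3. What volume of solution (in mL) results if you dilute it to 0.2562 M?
Using M₁V₁ = M₂V₂:
1.025 × 226 = 0.2562 × V₂
V₂ = (1.025 × 226) / 0.2562 = 904.2 mL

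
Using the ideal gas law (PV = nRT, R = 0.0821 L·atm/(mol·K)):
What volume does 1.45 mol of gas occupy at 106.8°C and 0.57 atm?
T = 106.8°C + 273.15 = 379.95 K
V = nRT/P = (1.45 × 0.0821 × 379.95) / 0.57
V = 79.35 L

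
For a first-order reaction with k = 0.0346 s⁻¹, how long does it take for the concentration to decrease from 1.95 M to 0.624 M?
32.93 s

From ln[A] = ln[A]₀ - k·t: t = ln([A]₀/[A])/k = ln(1.95/0.624)/0.0346 = ln(3.1250)/0.0346 = 1.1394/0.0346 = 32.93 s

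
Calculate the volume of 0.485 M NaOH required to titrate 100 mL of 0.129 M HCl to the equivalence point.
V_{base} = 26.6 mL

At equivalence: moles acid = moles base.
moles HCl = 0.129 M × 0.1 L = 0.0129 mol
V_NaOH = 0.0129 mol ÷ 0.485 M = 0.0266 L = 26.6 mL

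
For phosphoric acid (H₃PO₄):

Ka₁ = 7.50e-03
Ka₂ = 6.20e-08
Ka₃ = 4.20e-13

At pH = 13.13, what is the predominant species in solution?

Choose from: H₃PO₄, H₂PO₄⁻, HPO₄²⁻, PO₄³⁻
PO₄³⁻

pKa1 = 2.12, pKa2 = 7.21, pKa3 = 12.38. Each pKa is the crossover between adjacent species; pH = 13.13 lies in the region where PO₄³⁻ predominates.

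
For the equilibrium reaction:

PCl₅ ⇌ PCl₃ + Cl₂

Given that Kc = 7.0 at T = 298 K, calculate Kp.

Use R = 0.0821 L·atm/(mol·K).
K_p = 171.2606

Δn = (moles gaseous products) − (moles gaseous reactants) = 1
T = 298 K; RT = 0.0821 × 298 = 24.4658
Kp = Kc·(RT)^Δn = 7.0 × (24.4658)^1 = 7.0 × 24.4658 = 171.2606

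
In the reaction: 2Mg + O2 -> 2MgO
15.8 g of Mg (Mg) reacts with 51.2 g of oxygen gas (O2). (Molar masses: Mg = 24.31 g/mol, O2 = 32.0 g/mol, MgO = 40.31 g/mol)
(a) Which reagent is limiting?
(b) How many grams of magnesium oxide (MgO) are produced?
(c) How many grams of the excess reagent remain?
(a) Mg, (b) 26.2 g, (c) 40.8 g

Moles of Mg = 15.8 g ÷ 24.31 g/mol = 0.649938 mol
Moles of O2 = 51.2 g ÷ 32.0 g/mol = 1.6 mol
Moles ÷ coefficient: Mg: 0.649938/2 = 0.325, O2: 1.6/1 = 1.6
(a) Mg has the smaller value, so Mg is the limiting reagent.
(b) Moles of MgO = 0.649938 mol Mg × (2/2) = 0.649938 mol; mass = 0.649938 mol × 40.31 g/mol = 26.2 g
(c) O2 consumed = 0.649938 × (1/2) = 0.324969 mol; remaining = 1.6 − 0.324969 = 1.27503 mol; mass = 1.27503 mol × 32.0 g/mol = 40.8 g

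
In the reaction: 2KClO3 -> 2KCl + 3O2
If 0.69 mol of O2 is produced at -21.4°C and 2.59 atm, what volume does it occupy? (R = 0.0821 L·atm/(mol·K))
T = -21.4°C + 273.15 = 251.75 K
V = nRT/P = (0.69 × 0.0821 × 251.75) / 2.59
V = 5.51 L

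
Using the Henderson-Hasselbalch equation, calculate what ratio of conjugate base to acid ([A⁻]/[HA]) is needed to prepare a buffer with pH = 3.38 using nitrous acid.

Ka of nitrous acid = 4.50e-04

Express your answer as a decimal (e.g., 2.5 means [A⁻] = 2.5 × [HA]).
[A⁻]/[HA] = 1.079

pKa = −log(4.50e-04) = 3.3468. pH = pKa + log([A⁻]/[HA]). 3.38 = 3.3468 + log(ratio). log(ratio) = 3.38 − 3.3468 = 0.0332. ratio = 10^(0.0332) = 1.079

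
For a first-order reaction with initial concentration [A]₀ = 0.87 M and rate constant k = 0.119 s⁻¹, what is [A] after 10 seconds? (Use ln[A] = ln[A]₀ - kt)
0.2647 M

ln[A] = ln[A]₀ - k·t = ln(0.87) - (0.119)·(10) = -0.1393 - 1.1900 = -1.3293
[A] = e^(-1.3293) = 0.2647 M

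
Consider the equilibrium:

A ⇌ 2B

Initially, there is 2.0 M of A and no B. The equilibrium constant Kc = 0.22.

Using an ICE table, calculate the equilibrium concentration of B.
[B] = 0.611 M

ICE: [A] = 2.0 − x, [B] = 2x.
Kc = (2x)²/(2.0 − x) = 0.22 ⇒ 4x² + 0.22x − 0.44 = 0.
x = (−0.22 + √(0.22² + 4·4·0.44))/(2·4) = (−0.22 + √7.0884)/8 = 0.3053.
[B] = 2x = 0.611 M.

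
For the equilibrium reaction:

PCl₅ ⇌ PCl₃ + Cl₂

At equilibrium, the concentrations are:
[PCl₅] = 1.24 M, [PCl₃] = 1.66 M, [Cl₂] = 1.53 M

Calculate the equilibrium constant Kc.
K_c = 2.0482

Kc = ([PCl₃] × [Cl₂]) / ([PCl₅])
   = ((1.66)·(1.53)) / ((1.24))
   = 2.5398 / 1.24 = 2.0482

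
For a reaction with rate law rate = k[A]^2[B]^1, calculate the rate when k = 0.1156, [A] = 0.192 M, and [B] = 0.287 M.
0.001223 M/s

rate = k·[A]^2·[B]^1 = 0.1156·(0.192)^2·(0.287)^1 = 0.1156·0.036864·0.287 = 0.001223 M/s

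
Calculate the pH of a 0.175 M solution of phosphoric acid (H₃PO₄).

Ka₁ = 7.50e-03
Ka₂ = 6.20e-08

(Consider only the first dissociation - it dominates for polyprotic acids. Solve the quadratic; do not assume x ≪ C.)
pH = 1.49

x² + Ka₁·x − Ka₁·C = 0 with Ka₁ = 7.50e-03, C = 0.175.
x = (−Ka₁ + √(Ka₁² + 4·Ka₁·C))/2 = 3.2672e-02 M, so pH = 1.49.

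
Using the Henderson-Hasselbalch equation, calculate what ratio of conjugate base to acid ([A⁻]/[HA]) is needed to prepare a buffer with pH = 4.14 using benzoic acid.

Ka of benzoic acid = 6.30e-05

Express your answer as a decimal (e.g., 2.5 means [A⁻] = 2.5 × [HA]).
[A⁻]/[HA] = 0.870

pKa = −log(6.30e-05) = 4.2007. pH = pKa + log([A⁻]/[HA]). 4.14 = 4.2007 + log(ratio). log(ratio) = 4.14 − 4.2007 = -0.0607. ratio = 10^(-0.0607) = 0.870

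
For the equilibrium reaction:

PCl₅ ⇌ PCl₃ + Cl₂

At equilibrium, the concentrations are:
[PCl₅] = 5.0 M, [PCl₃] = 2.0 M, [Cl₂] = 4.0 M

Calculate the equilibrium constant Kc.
K_c = 1.6000

Kc = ([PCl₃] × [Cl₂]) / ([PCl₅])
   = ((2.0)·(4.0)) / ((5.0))
   = 8 / 5 = 1.6000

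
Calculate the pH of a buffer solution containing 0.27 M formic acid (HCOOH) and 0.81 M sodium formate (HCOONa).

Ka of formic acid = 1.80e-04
pH = 4.22

pKa = -log(1.80e-04) = 3.74. pH = pKa + log([A⁻]/[HA]) = 3.74 + log(0.81/0.27)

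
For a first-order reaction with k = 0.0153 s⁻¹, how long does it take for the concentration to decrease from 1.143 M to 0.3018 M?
87.04 s

From ln[A] = ln[A]₀ - k·t: t = ln([A]₀/[A])/k = ln(1.143/0.3018)/0.0153 = ln(3.7873)/0.0153 = 1.3316/0.0153 = 87.04 s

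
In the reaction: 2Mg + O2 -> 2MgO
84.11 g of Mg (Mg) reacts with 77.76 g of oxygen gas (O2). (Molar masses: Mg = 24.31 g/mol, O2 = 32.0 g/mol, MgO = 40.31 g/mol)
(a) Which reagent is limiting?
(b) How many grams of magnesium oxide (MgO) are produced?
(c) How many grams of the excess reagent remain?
(a) Mg, (b) 139.5 g, (c) 22.4 g

Moles of Mg = 84.11 g ÷ 24.31 g/mol = 3.45989 mol
Moles of O2 = 77.76 g ÷ 32.0 g/mol = 2.43 mol
Moles ÷ coefficient: Mg: 3.45989/2 = 1.73, O2: 2.43/1 = 2.43
(a) Mg has the smaller value, so Mg is the limiting reagent.
(b) Moles of MgO = 3.45989 mol Mg × (2/2) = 3.45989 mol; mass = 3.45989 mol × 40.31 g/mol = 139.5 g
(c) O2 consumed = 3.45989 × (1/2) = 1.72995 mol; remaining = 2.43 − 1.72995 = 0.700053 mol; mass = 0.700053 mol × 32.0 g/mol = 22.4 g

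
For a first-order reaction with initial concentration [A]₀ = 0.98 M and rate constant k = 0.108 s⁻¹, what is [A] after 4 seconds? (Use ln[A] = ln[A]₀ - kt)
0.6362 M

ln[A] = ln[A]₀ - k·t = ln(0.98) - (0.108)·(4) = -0.0202 - 0.4320 = -0.4522
[A] = e^(-0.4522) = 0.6362 M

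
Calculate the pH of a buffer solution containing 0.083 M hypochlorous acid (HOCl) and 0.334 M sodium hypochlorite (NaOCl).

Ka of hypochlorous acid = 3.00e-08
pH = 8.13

pKa = -log(3.00e-08) = 7.52. pH = pKa + log([A⁻]/[HA]) = 7.52 + log(0.334/0.083)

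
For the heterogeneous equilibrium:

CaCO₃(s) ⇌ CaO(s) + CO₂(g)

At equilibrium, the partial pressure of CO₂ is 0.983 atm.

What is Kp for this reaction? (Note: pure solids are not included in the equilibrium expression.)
K_p = 0.983

Solids (CaCO₃, CaO) have activity 1 and are excluded.
Kp = P(CO₂) = 0.983.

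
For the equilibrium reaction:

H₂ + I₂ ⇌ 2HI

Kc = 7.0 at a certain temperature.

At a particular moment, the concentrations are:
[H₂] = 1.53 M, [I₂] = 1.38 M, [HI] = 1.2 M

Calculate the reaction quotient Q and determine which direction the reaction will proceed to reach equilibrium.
Q = 0.682, Q < K, reaction proceeds forward (toward products)

Q = ([HI]^2) / ([H₂] × [I₂])
  = ((1.2)^2) / ((1.53)·(1.38)) = 1.44/2.1114 = 0.682
Since Q = 0.682 < Kc = 7.0, the reaction proceeds forward (toward products) to reach equilibrium.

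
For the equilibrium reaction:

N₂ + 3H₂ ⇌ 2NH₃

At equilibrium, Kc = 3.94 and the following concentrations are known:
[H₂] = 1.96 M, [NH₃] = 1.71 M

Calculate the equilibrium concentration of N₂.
[N₂] = 0.0986 M

Kc = ([NH₃]^2) / ([N₂] × [H₂]^3) = 3.94
[N₂]^1 = (product terms)/(Kc · other reactant terms) = 2.9241 / (3.94 · 7.5295) = 0.098566
[N₂] = 0.0986 M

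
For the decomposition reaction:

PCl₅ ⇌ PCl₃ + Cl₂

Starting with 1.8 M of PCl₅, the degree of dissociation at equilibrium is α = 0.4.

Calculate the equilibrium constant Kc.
K_c = 0.4800

x = α·[A]₀ = 0.4 × 1.8 = 0.72 M dissociated.
At eq: [PCl₅] = 1.8 − 0.72 = 1.08 M; [PCl₃] = [Cl₂] = x = 0.72 M.
Kc = [PCl₃][Cl₂]/[PCl₅] = (0.72)²/1.08 = 0.48.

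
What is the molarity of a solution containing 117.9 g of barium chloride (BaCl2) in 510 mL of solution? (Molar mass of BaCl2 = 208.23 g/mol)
Moles of BaCl2 = 117.9 g ÷ 208.23 g/mol = 0.566201 mol
Volume = 510 mL = 0.51 L
Molarity = 0.566201 mol ÷ 0.51 L = 1.11 M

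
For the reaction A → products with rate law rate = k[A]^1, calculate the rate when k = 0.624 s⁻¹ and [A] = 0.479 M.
0.2989 M/s

rate = k·[A]^1 = 0.624·(0.479)^1 = 0.624·0.479 = 0.2989 M/s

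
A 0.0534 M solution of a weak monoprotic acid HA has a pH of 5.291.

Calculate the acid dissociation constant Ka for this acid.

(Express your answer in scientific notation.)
K_a = 4.90e-10

[H⁺] = 10^(−pH) = 10^(−5.291) = 5.117e-06 M. For HA ⇌ H⁺ + A⁻, Ka = x²/(C − x) = (5.117e-06)²/(0.0534 − 5.117e-06) = 4.90e-10.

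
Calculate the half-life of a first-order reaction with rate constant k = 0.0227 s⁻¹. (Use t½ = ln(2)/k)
30.54 s

t½ = ln(2)/k = 0.6931/0.0227 = 30.54 s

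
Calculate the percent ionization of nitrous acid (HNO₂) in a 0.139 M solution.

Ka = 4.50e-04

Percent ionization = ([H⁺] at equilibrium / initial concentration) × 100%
Percent ionization = 5.53%

Let x = [H⁺]. Ka = x²/(C - x) ⇒ x² + (4.50e-04)x - (4.50e-04)(0.139) = 0. x = 7.6871e-03. Percent = (7.6871e-03/0.139) × 100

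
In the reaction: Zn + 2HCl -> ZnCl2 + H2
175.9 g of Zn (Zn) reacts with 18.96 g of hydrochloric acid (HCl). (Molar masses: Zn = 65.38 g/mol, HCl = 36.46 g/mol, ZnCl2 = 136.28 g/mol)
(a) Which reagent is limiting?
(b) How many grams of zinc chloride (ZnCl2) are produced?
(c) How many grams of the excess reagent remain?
(a) HCl, (b) 35.43 g, (c) 158.9 g

Moles of Zn = 175.9 g ÷ 65.38 g/mol = 2.69043 mol
Moles of HCl = 18.96 g ÷ 36.46 g/mol = 0.520022 mol
Moles ÷ coefficient: Zn: 2.69043/1 = 2.69, HCl: 0.520022/2 = 0.26
(a) HCl has the smaller value, so HCl is the limiting reagent.
(b) Moles of ZnCl2 = 0.520022 mol HCl × (1/2) = 0.260011 mol; mass = 0.260011 mol × 136.28 g/mol = 35.43 g
(c) Zn consumed = 0.520022 × (1/2) = 0.260011 mol; remaining = 2.69043 − 0.260011 = 2.43041 mol; mass = 2.43041 mol × 65.38 g/mol = 158.9 g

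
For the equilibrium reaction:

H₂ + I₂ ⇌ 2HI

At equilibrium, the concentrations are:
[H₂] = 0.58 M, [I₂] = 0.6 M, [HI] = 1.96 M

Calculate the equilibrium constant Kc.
K_c = 11.0391

Kc = ([HI]^2) / ([H₂] × [I₂])
   = ((1.96)^2) / ((0.58)·(0.6))
   = 3.8416 / 0.348 = 11.0391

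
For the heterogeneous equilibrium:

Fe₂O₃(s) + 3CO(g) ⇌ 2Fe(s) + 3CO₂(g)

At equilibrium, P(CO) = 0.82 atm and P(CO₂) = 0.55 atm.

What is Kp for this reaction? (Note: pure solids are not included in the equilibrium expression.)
K_p = 0.302

Solids (Fe₂O₃, Fe) are excluded.
Kp = P(CO₂)³/P(CO)³ = (0.55)³/(0.82)³ = 0.1664/0.5514 = 0.302.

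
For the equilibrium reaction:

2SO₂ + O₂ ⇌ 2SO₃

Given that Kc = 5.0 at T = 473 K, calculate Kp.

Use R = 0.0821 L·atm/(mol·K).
K_p = 0.1288

Δn = (moles gaseous products) − (moles gaseous reactants) = -1
T = 473 K; RT = 0.0821 × 473 = 38.8333
Kp = Kc·(RT)^Δn = 5.0 × (38.8333)^-1 = 5.0 × 0.0257511 = 0.1288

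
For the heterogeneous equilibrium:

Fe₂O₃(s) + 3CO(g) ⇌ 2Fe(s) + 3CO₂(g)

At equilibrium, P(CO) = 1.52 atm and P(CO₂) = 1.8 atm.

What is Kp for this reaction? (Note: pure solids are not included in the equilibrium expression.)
K_p = 1.661

Solids (Fe₂O₃, Fe) are excluded.
Kp = P(CO₂)³/P(CO)³ = (1.8)³/(1.52)³ = 5.832/3.512 = 1.661.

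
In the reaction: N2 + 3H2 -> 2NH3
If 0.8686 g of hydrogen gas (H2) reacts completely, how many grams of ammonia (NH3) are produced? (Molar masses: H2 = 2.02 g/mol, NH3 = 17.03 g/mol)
Moles of H2 = 0.8686 g ÷ 2.02 g/mol = 0.43 mol
Mole ratio: 2 mol NH3 / 3 mol H2
Moles of NH3 = 0.43 × (2/3) = 0.286667 mol
Mass of NH3 = 0.286667 mol × 17.03 g/mol = 4.882 g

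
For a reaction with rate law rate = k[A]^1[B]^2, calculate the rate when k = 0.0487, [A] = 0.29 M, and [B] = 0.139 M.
0.0002729 M/s

rate = k·[A]^1·[B]^2 = 0.0487·(0.29)^1·(0.139)^2 = 0.0487·0.29·0.019321 = 0.0002729 M/s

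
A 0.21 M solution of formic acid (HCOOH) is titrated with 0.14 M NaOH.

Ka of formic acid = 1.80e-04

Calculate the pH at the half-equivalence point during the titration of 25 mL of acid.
pH = pKa = 3.74

At the half-equivalence point, [HA] = [A⁻], so by Henderson–Hasselbalch pH = pKa + log(1) = pKa.
pKa = −log(1.80e-04) = 3.74.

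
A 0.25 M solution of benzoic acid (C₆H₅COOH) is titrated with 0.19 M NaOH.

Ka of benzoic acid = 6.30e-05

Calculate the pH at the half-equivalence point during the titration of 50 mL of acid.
pH = pKa = 4.20

At the half-equivalence point, [HA] = [A⁻], so by Henderson–Hasselbalch pH = pKa + log(1) = pKa.
pKa = −log(6.30e-05) = 4.20.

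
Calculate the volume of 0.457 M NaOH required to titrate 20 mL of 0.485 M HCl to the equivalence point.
V_{base} = 21.2 mL

At equivalence: moles acid = moles base.
moles HCl = 0.485 M × 0.02 L = 0.0097 mol
V_NaOH = 0.0097 mol ÷ 0.457 M = 0.02123 L = 21.2 mL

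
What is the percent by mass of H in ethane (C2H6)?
Mass of H in formula = 1.008 × 6 = 6.048 g/mol
Molar mass = 30.07 g/mol
% H = (6.048/30.07) × 100% = 20.11%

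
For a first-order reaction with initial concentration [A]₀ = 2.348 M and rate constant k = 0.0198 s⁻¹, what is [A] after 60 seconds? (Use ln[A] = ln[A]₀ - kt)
0.7157 M

ln[A] = ln[A]₀ - k·t = ln(2.348) - (0.0198)·(60) = 0.8536 - 1.1880 = -0.3344
[A] = e^(-0.3344) = 0.7157 M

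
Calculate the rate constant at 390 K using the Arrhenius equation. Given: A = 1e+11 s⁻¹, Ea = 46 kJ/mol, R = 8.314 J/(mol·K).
6.90e+04 s⁻¹

k = A·exp(-Ea/(R·T)) = 1e+11·exp(-46000/(8.314·390)) = 1e+11·exp(-14.1868) = 1e+11·6.8987e-07 = 6.90e+04 s⁻¹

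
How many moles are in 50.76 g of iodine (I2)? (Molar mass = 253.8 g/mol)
Moles = 50.76 g ÷ 253.8 g/mol = 0.2 mol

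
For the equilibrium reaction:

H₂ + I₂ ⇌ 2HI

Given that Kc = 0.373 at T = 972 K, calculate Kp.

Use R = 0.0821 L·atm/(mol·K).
K_p = 0.3730

Δn = (moles gaseous products) − (moles gaseous reactants) = 0
T = 972 K; RT = 0.0821 × 972 = 79.8012
Kp = Kc·(RT)^Δn = 0.373 × (79.8012)^0 = 0.373 × 1 = 0.3730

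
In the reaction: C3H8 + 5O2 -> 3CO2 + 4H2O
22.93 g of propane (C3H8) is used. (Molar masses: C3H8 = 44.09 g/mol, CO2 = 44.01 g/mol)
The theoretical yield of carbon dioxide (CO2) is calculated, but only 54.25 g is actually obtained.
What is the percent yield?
Moles of C3H8 = 22.93 g ÷ 44.09 g/mol = 0.520073 mol
Mole ratio: 3 mol CO2 / 1 mol C3H8
Moles of CO2 = 0.520073 × (3/1) = 1.56022 mol
Theoretical yield = 1.56022 mol × 44.01 g/mol = 68.665 g
Actual yield = 54.25 g
Percent yield = (54.25 / 68.665) × 100% = 79.0%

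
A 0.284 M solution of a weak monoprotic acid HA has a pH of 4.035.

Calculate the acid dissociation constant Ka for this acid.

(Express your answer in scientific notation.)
K_a = 3.00e-08

[H⁺] = 10^(−pH) = 10^(−4.035) = 9.226e-05 M. For HA ⇌ H⁺ + A⁻, Ka = x²/(C − x) = (9.226e-05)²/(0.284 − 9.226e-05) = 3.00e-08.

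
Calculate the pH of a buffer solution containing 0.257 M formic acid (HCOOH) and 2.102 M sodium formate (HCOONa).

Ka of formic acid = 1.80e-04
pH = 4.66

pKa = -log(1.80e-04) = 3.74. pH = pKa + log([A⁻]/[HA]) = 3.74 + log(2.102/0.257)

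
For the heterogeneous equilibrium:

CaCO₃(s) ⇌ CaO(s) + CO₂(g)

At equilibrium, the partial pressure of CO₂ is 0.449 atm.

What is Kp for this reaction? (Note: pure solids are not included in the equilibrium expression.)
K_p = 0.449

Solids (CaCO₃, CaO) have activity 1 and are excluded.
Kp = P(CO₂) = 0.449.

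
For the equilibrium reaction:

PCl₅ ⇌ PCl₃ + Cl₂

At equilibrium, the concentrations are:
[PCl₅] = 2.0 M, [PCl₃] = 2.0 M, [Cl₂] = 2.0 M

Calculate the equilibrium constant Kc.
K_c = 2.0000

Kc = ([PCl₃] × [Cl₂]) / ([PCl₅])
   = ((2.0)·(2.0)) / ((2.0))
   = 4 / 2 = 2.0000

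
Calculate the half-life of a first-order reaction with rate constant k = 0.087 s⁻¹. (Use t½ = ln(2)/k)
7.97 s

t½ = ln(2)/k = 0.6931/0.087 = 7.97 s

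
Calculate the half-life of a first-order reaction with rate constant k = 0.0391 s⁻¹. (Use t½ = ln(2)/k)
17.73 s

t½ = ln(2)/k = 0.6931/0.0391 = 17.73 s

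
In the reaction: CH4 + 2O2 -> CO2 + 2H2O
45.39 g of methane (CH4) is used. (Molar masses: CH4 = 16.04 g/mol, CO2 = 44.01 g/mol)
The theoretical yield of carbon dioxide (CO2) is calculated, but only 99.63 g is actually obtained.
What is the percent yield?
Moles of CH4 = 45.39 g ÷ 16.04 g/mol = 2.8298 mol
Mole ratio: 1 mol CO2 / 1 mol CH4
Moles of CO2 = 2.8298 × (1/1) = 2.8298 mol
Theoretical yield = 2.8298 mol × 44.01 g/mol = 124.54 g
Actual yield = 99.63 g
Percent yield = (99.63 / 124.54) × 100% = 80.0%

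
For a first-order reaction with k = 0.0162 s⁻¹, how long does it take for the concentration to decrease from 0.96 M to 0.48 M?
42.79 s

From ln[A] = ln[A]₀ - k·t: t = ln([A]₀/[A])/k = ln(0.96/0.48)/0.0162 = ln(2.0000)/0.0162 = 0.6931/0.0162 = 42.79 s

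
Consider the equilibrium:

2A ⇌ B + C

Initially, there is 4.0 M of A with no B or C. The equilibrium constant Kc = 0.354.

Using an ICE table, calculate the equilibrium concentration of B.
[B] = 1.087 M

ICE: [A] = 4.0 − 2x, [B] = [C] = x.
Kc = x²/(4.0 − 2x)² = 0.354 ⇒ √Kc = x/(4.0 − 2x).
x = √0.354·4.0/(1 + 2√0.354) = 0.59498·4.0/2.19 = 1.0867.
[B] = x = 1.087 M.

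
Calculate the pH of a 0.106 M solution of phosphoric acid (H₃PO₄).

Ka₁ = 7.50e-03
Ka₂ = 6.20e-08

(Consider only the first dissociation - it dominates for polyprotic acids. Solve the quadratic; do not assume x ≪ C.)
pH = 1.61

x² + Ka₁·x − Ka₁·C = 0 with Ka₁ = 7.50e-03, C = 0.106.
x = (−Ka₁ + √(Ka₁² + 4·Ka₁·C))/2 = 2.4694e-02 M, so pH = 1.61.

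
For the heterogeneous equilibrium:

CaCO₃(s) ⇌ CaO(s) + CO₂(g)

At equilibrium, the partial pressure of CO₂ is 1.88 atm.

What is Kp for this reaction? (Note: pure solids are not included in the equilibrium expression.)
K_p = 1.88

Solids (CaCO₃, CaO) have activity 1 and are excluded.
Kp = P(CO₂) = 1.88.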